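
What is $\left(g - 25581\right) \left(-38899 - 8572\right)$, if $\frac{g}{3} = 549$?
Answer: $1136170914$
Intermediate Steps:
$g = 1647$ ($g = 3 \cdot 549 = 1647$)
$\left(g - 25581\right) \left(-38899 - 8572\right) = \left(1647 - 25581\right) \left(-38899 - 8572\right) = \left(-23934\right) \left(-47471\right) = 1136170914$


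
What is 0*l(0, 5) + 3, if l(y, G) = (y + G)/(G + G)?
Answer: 3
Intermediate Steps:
l(y, G) = (G + y)/(2*G) (l(y, G) = (G + y)/((2*G)) = (G + y)*(1/(2*G)) = (G + y)/(2*G))
0*l(0, 5) + 3 = 0*((½)*(5 + 0)/5) + 3 = 0*((½)*(⅕)*5) + 3 = 0*(½) + 3 = 0 + 3 = 3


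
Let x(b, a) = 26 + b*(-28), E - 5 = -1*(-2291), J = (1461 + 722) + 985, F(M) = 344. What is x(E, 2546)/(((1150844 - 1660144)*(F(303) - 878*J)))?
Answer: -127/2799298000 ≈ -4.5368e-8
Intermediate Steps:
J = 3168 (J = 2183 + 985 = 3168)
E = 2296 (E = 5 - 1*(-2291) = 5 + 2291 = 2296)
x(b, a) = 26 - 28*b
x(E, 2546)/(((1150844 - 1660144)*(F(303) - 878*J))) = (26 - 28*2296)/(((1150844 - 1660144)*(344 - 878*3168))) = (26 - 64288)/((-509300*(344 - 2781504))) = -64262/((-509300*(-2781160))) = -64262/1416444788000 = -64262*1/1416444788000 = -127/2799298000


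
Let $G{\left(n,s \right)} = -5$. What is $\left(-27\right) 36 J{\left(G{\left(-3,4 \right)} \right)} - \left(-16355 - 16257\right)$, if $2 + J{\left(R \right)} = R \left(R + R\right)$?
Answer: $-14044$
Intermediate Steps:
$J{\left(R \right)} = -2 + 2 R^{2}$ ($J{\left(R \right)} = -2 + R \left(R + R\right) = -2 + R 2 R = -2 + 2 R^{2}$)
$\left(-27\right) 36 J{\left(G{\left(-3,4 \right)} \right)} - \left(-16355 - 16257\right) = \left(-27\right) 36 \left(-2 + 2 \left(-5\right)^{2}\right) - \left(-16355 - 16257\right) = - 972 \left(-2 + 2 \cdot 25\right) - \left(-16355 - 16257\right) = - 972 \left(-2 + 50\right) - -32612 = \left(-972\right) 48 + 32612 = -46656 + 32612 = -14044$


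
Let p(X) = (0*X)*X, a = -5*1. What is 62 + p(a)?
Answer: 62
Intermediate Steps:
a = -5
p(X) = 0 (p(X) = 0*X = 0)
62 + p(a) = 62 + 0 = 62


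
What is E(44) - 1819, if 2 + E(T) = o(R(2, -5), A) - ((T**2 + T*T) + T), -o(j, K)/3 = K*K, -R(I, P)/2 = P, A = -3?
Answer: -5764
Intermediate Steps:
R(I, P) = -2*P
o(j, K) = -3*K**2 (o(j, K) = -3*K*K = -3*K**2)
E(T) = -29 - T - 2*T**2 (E(T) = -2 + (-3*(-3)**2 - ((T**2 + T*T) + T)) = -2 + (-3*9 - ((T**2 + T**2) + T)) = -2 + (-27 - (2*T**2 + T)) = -2 + (-27 - (T + 2*T**2)) = -2 + (-27 + (-T - 2*T**2)) = -2 + (-27 - T - 2*T**2) = -29 - T - 2*T**2)
E(44) - 1819 = (-29 - 1*44 - 2*44**2) - 1819 = (-29 - 44 - 2*1936) - 1819 = (-29 - 44 - 3872) - 1819 = -3945 - 1819 = -5764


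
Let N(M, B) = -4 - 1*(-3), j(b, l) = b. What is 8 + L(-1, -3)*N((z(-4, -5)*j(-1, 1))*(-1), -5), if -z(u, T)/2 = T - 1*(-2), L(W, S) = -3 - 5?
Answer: 16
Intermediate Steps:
L(W, S) = -8
z(u, T) = -4 - 2*T (z(u, T) = -2*(T - 1*(-2)) = -2*(T + 2) = -2*(2 + T) = -4 - 2*T)
N(M, B) = -1 (N(M, B) = -4 + 3 = -1)
8 + L(-1, -3)*N((z(-4, -5)*j(-1, 1))*(-1), -5) = 8 - 8*(-1) = 8 + 8 = 16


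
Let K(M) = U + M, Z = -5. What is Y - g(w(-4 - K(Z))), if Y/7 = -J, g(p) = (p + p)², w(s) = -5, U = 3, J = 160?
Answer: -1220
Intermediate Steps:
K(M) = 3 + M
g(p) = 4*p² (g(p) = (2*p)² = 4*p²)
Y = -1120 (Y = 7*(-1*160) = 7*(-160) = -1120)
Y - g(w(-4 - K(Z))) = -1120 - 4*(-5)² = -1120 - 4*25 = -1120 - 1*100 = -1120 - 100 = -1220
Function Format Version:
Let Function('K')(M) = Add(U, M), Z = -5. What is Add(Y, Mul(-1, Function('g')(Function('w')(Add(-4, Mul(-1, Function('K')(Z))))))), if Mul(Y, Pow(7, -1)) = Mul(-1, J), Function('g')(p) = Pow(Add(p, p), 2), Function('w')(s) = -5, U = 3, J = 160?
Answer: -1220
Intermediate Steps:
Function('K')(M) = Add(3, M)
Function('g')(p) = Mul(4, Pow(p, 2)) (Function('g')(p) = Pow(Mul(2, p), 2) = Mul(4, Pow(p, 2)))
Y = -1120 (Y = Mul(7, Mul(-1, 160)) = Mul(7, -160) = -1120)
Add(Y, Mul(-1, Function('g')(Function('w')(Add(-4, Mul(-1, Function('K')(Z))))))) = Add(-1120, Mul(-1, Mul(4, Pow(-5, 2)))) = Add(-1120, Mul(-1, Mul(4, 25))) = Add(-1120, Mul(-1, 100)) = Add(-1120, -100) = -1220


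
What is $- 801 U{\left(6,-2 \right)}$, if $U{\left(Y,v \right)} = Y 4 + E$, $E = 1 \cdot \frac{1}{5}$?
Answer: $- \frac{96921}{5} \approx -19384.0$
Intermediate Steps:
$E = \frac{1}{5}$ ($E = 1 \cdot \frac{1}{5} = \frac{1}{5} \approx 0.2$)
$U{\left(Y,v \right)} = \frac{1}{5} + 4 Y$ ($U{\left(Y,v \right)} = Y 4 + \frac{1}{5} = 4 Y + \frac{1}{5} = \frac{1}{5} + 4 Y$)
$- 801 U{\left(6,-2 \right)} = - 801 \left(\frac{1}{5} + 4 \cdot 6\right) = - 801 \left(\frac{1}{5} + 24\right) = \left(-801\right) \frac{121}{5} = - \frac{96921}{5}$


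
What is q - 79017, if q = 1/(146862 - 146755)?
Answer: -8454818/107 ≈ -79017.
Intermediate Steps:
q = 1/107 ≈ 0.0093458
q - 79017 = 1/107 - 79017 = -8454818/107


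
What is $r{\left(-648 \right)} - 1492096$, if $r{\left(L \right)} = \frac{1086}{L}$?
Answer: $- \frac{161146549}{108} \approx -1.4921 \cdot 10^{6}$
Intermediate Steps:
$r{\left(-648 \right)} - 1492096 = \frac{1086}{-648} - 1492096 = 1086 \left(- \frac{1}{648}\right) - 1492096 = - \frac{181}{108} - 1492096 = - \frac{161146549}{108}$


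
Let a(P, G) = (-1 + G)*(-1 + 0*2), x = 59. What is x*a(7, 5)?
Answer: -236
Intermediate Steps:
a(P, G) = 1 - G (a(P, G) = (-1 + G)*(-1 + 0) = (-1 + G)*(-1) = 1 - G)
x*a(7, 5) = 59*(1 - 1*5) = 59*(1 - 5) = 59*(-4) = -236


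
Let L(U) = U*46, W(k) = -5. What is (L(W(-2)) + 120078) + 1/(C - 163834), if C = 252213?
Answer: 10592046393/88379 ≈ 1.1985e+5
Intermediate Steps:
L(U) = 46*U
(L(W(-2)) + 120078) + 1/(C - 163834) = (46*(-5) + 120078) + 1/(252213 - 163834) = (-230 + 120078) + 1/88379 = 119848 + 1/88379 = 10592046393/88379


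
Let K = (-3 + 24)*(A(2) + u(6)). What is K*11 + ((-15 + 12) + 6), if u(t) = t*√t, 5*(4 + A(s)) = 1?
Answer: -4374/5 + 1386*√6 ≈ 2520.2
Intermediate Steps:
A(s) = -19/5 (A(s) = -4 + (⅕)*1 = -4 + ⅕ = -19/5)
u(t) = t^(3/2)
K = -399/5 + 126*√6 (K = (-3 + 24)*(-19/5 + 6^(3/2)) = 21*(-19/5 + 6*√6) = -399/5 + 126*√6 ≈ 228.84)
K*11 + ((-15 + 12) + 6) = (-399/5 + 126*√6)*11 + ((-15 + 12) + 6) = (-4389/5 + 1386*√6) + (-3 + 6) = (-4389/5 + 1386*√6) + 3 = -4374/5 + 1386*√6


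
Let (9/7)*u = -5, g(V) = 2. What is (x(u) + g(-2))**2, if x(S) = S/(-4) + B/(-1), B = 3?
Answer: 1/1296 ≈ 0.00077160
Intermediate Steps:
u = -35/9 (u = (7/9)*(-5) = -35/9 ≈ -3.8889)
x(S) = -3 - S/4 (x(S) = S/(-4) + 3/(-1) = S*(-1/4) + 3*(-1) = -S/4 - 3 = -3 - S/4)
(x(u) + g(-2))**2 = ((-3 - 1/4*(-35/9)) + 2)**2 = ((-3 + 35/36) + 2)**2 = (-73/36 + 2)**2 = (-1/36)**2 = 1/1296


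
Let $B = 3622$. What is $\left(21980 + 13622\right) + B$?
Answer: $39224$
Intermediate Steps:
$\left(21980 + 13622\right) + B = \left(21980 + 13622\right) + 3622 = 35602 + 3622 = 39224$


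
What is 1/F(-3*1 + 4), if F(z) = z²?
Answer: 1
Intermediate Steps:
1/F(-3*1 + 4) = 1/((-3*1 + 4)²) = 1/((-3 + 4)²) = 1/(1²) = 1/1 = 1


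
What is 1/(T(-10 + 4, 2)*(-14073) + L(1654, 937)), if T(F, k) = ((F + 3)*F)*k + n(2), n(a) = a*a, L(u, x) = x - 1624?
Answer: -1/563607 ≈ -1.7743e-6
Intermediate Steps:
L(u, x) = -1624 + x
n(a) = a**2
T(F, k) = 4 + F*k*(3 + F) (T(F, k) = ((F + 3)*F)*k + 2**2 = ((3 + F)*F)*k + 4 = (F*(3 + F))*k + 4 = F*k*(3 + F) + 4 = 4 + F*k*(3 + F))
1/(T(-10 + 4, 2)*(-14073) + L(1654, 937)) = 1/((4 + 2*(-10 + 4)**2 + 3*(-10 + 4)*2)*(-14073) + (-1624 + 937)) = 1/((4 + 2*(-6)**2 + 3*(-6)*2)*(-14073) - 687) = 1/((4 + 2*36 - 36)*(-14073) - 687) = 1/((4 + 72 - 36)*(-14073) - 687) = 1/(40*(-14073) - 687) = 1/(-562920 - 687) = 1/(-563607) = -1/563607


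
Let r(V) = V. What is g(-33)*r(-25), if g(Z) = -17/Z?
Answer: -425/33 ≈ -12.879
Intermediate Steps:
g(-33)*r(-25) = -17/(-33)*(-25) = -17*(-1/33)*(-25) = (17/33)*(-25) = -425/33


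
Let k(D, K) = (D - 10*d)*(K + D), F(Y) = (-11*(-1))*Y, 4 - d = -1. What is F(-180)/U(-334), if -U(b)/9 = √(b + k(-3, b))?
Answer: 220*√17527/17527 ≈ 1.6618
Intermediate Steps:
d = 5 (d = 4 - 1*(-1) = 4 + 1 = 5)
F(Y) = 11*Y
k(D, K) = (-50 + D)*(D + K) (k(D, K) = (D - 10*5)*(K + D) = (D - 50)*(D + K) = (-50 + D)*(D + K))
U(b) = -9*√(159 - 52*b) (U(b) = -9*√(b + ((-3)² - 50*(-3) - 50*b - 3*b)) = -9*√(b + (9 + 150 - 50*b - 3*b)) = -9*√(b + (159 - 53*b)) = -9*√(159 - 52*b))
F(-180)/U(-334) = (11*(-180))/((-9*√(159 - 52*(-334)))) = -1980*(-1/(9*√(159 + 17368))) = -1980*(-√17527/157743) = -(-220)*√17527/17527 = 220*√17527/17527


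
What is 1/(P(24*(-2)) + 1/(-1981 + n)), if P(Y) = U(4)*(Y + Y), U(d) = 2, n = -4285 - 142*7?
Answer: -7260/1393921 ≈ -0.0052083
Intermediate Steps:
n = -5279 (n = -4285 - 994 = -5279)
P(Y) = 4*Y (P(Y) = 2*(Y + Y) = 2*(2*Y) = 4*Y)
1/(P(24*(-2)) + 1/(-1981 + n)) = 1/(4*(24*(-2)) + 1/(-1981 - 5279)) = 1/(4*(-48) + 1/(-7260)) = 1/(-192 - 1/7260) = 1/(-1393921/7260) = -7260/1393921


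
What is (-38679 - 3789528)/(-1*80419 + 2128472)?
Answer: -3828207/2048053 ≈ -1.8692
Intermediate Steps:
(-38679 - 3789528)/(-1*80419 + 2128472) = -3828207/(-80419 + 2128472) = -3828207/2048053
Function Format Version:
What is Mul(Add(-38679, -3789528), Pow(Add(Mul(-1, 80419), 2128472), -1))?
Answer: Rational(-3828207, 2048053) ≈ -1.8692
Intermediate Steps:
Mul(Add(-38679, -3789528), Pow(Add(Mul(-1, 80419), 2128472), -1)) = Mul(-3828207, Pow(Add(-80419, 2128472), -1)) = Mul(-3828207, Pow(2048053, -1)) = Mul(-3828207, Rational(1, 2048053)) = Rational(-3828207, 2048053)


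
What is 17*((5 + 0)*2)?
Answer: 170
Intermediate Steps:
17*((5 + 0)*2) = 17*(5*2) = 17*10 = 170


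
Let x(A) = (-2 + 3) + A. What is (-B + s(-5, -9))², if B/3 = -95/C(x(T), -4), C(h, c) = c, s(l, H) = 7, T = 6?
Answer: 66049/16 ≈ 4128.1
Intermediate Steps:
x(A) = 1 + A
B = 285/4 (B = 3*(-95/(-4)) = 3*(-95*(-¼)) = 3*(95/4) = 285/4 ≈ 71.250)
(-B + s(-5, -9))² = (-1*285/4 + 7)² = (-285/4 + 7)² = (-257/4)² = 66049/16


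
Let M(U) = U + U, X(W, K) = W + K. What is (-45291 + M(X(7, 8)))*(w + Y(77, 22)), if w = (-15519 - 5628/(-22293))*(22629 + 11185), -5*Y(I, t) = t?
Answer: 294153063733303104/12385 ≈ 2.3751e+13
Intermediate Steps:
Y(I, t) = -t/5
X(W, K) = K + W
w = -3899424156782/7431 (w = (-15519 - 5628*(-1/22293))*33814 = (-15519 + 1876/7431)*33814 = -115319813/7431*33814 = -3899424156782/7431 ≈ -5.2475e+8)
M(U) = 2*U
(-45291 + M(X(7, 8)))*(w + Y(77, 22)) = (-45291 + 2*(8 + 7))*(-3899424156782/7431 - 1/5*22) = (-45291 + 2*15)*(-3899424156782/7431 - 22/5) = (-45291 + 30)*(-19497120947392/37155) = -45261*(-19497120947392/37155) = 294153063733303104/12385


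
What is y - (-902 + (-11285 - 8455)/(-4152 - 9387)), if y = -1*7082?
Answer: -27896920/4513 ≈ -6181.5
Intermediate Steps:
y = -7082
y - (-902 + (-11285 - 8455)/(-4152 - 9387)) = -7082 - (-902 + (-11285 - 8455)/(-4152 - 9387)) = -7082 - (-902 - 19740/(-13539)) = -7082 - (-902 - 19740*(-1/13539)) = -7082 - (-902 + 6580/4513) = -7082 - 1*(-4064146/4513) = -7082 + 4064146/4513 = -27896920/4513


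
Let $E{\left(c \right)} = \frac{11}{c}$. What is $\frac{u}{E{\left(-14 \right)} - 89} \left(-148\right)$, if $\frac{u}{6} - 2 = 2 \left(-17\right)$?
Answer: $- \frac{132608}{419} \approx -316.49$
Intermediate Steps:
$u = -192$ ($u = 12 + 6 \cdot 2 \left(-17\right) = 12 + 6 \left(-34\right) = 12 - 204 = -192$)
$\frac{u}{E{\left(-14 \right)} - 89} \left(-148\right) = \frac{1}{\frac{11}{-14} - 89} \left(-192\right) \left(-148\right) = \frac{1}{11 \left(- \frac{1}{14}\right) - 89} \left(-192\right) \left(-148\right) = \frac{1}{- \frac{11}{14} - 89} \left(-192\right) \left(-148\right) = \frac{1}{- \frac{1257}{14}} \left(-192\right) \left(-148\right) = \left(- \frac{14}{1257}\right) \left(-192\right) \left(-148\right) = \frac{896}{419} \left(-148\right) = - \frac{132608}{419}$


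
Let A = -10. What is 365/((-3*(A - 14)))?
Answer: 365/72 ≈ 5.0694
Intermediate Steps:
365/((-3*(A - 14))) = 365/((-3*(-10 - 14))) = 365/((-3*(-24))) = 365/72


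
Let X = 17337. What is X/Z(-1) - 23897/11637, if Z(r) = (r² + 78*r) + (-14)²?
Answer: 198906926/1384803 ≈ 143.64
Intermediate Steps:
Z(r) = 196 + r² + 78*r (Z(r) = (r² + 78*r) + 196 = 196 + r² + 78*r)
X/Z(-1) - 23897/11637 = 17337/(196 + (-1)² + 78*(-1)) - 23897/11637 = 17337/(196 + 1 - 78) - 23897*1/11637 = 17337/119 - 23897/11637 = 198906926/1384803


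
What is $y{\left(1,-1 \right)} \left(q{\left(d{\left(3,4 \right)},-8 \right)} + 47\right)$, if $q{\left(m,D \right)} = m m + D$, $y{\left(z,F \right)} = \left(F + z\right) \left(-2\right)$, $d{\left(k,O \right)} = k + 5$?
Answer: $0$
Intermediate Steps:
$d{\left(k,O \right)} = 5 + k$
$y{\left(z,F \right)} = - 2 F - 2 z$
$q{\left(m,D \right)} = D + m^{2}$ ($q{\left(m,D \right)} = m^{2} + D = D + m^{2}$)
$y{\left(1,-1 \right)} \left(q{\left(d{\left(3,4 \right)},-8 \right)} + 47\right) = \left(\left(-2\right) \left(-1\right) - 2\right) \left(\left(-8 + \left(5 + 3\right)^{2}\right) + 47\right) = \left(2 - 2\right) \left(\left(-8 + 8^{2}\right) + 47\right) = 0 \left(\left(-8 + 64\right) + 47\right) = 0 \left(56 + 47\right) = 0 \cdot 103 = 0$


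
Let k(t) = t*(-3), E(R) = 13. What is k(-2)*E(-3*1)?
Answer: 78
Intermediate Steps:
k(t) = -3*t
k(-2)*E(-3*1) = -3*(-2)*13 = 6*13 = 78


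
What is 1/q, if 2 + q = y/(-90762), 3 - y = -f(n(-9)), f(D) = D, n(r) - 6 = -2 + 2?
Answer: -30254/60511 ≈ -0.49998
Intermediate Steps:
n(r) = 6 (n(r) = 6 + (-2 + 2) = 6 + 0 = 6)
y = 9 (y = 3 - (-1)*6 = 3 - 1*(-6) = 3 + 6 = 9)
q = -60511/30254 (q = -2 + 9/(-90762) = -2 + 9*(-1/90762) = -2 - 3/30254 = -60511/30254 ≈ -2.0001)
1/q = 1/(-60511/30254) = -30254/60511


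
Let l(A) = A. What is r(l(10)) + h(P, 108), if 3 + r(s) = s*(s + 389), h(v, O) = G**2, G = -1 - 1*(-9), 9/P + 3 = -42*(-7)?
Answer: 4051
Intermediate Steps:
P = 3/97 (P = 9/(-3 - 42*(-7)) = 9/(-3 + 294) = 9/291 = 9*(1/291) = 3/97 ≈ 0.030928)
G = 8 (G = -1 + 9 = 8)
h(v, O) = 64 (h(v, O) = 8**2 = 64)
r(s) = -3 + s*(389 + s) (r(s) = -3 + s*(s + 389) = -3 + s*(389 + s))
r(l(10)) + h(P, 108) = (-3 + 10**2 + 389*10) + 64 = (-3 + 100 + 3890) + 64 = 3987 + 64 = 4051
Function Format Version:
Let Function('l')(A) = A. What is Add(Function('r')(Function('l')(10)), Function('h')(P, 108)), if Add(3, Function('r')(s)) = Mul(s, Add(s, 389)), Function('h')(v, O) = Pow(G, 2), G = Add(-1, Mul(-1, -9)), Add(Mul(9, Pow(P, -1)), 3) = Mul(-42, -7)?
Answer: 4051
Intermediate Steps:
P = Rational(3, 97) (P = Mul(9, Pow(Add(-3, Mul(-42, -7)), -1)) = Mul(9, Pow(Add(-3, 294), -1)) = Mul(9, Pow(291, -1)) = Mul(9, Rational(1, 291)) = Rational(3, 97) ≈ 0.030928)
G = 8 (G = Add(-1, 9) = 8)
Function('h')(v, O) = 64 (Function('h')(v, O) = Pow(8, 2) = 64)
Function('r')(s) = Add(-3, Mul(s, Add(389, s))) (Function('r')(s) = Add(-3, Mul(s, Add(s, 389))) = Add(-3, Mul(s, Add(389, s))))
Add(Function('r')(Function('l')(10)), Function('h')(P, 108)) = Add(Add(-3, Pow(10, 2), Mul(389, 10)), 64) = Add(Add(-3, 100, 3890), 64) = Add(3987, 64) = 4051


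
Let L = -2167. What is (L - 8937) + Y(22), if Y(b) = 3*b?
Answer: -11038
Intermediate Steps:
(L - 8937) + Y(22) = (-2167 - 8937) + 3*22 = -11104 + 66 = -11038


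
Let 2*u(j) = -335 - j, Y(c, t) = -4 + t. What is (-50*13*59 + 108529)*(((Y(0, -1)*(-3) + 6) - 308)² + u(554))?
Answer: 11498758971/2 ≈ 5.7494e+9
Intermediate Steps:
u(j) = -335/2 - j/2 (u(j) = (-335 - j)/2 = -335/2 - j/2)
(-50*13*59 + 108529)*(((Y(0, -1)*(-3) + 6) - 308)² + u(554)) = (-50*13*59 + 108529)*((((-4 - 1)*(-3) + 6) - 308)² + (-335/2 - ½*554)) = (-650*59 + 108529)*(((-5*(-3) + 6) - 308)² + (-335/2 - 277)) = (-38350 + 108529)*(((15 + 6) - 308)² - 889/2) = 70179*((21 - 308)² - 889/2) = 70179*((-287)² - 889/2) = 70179*(82369 - 889/2) = 70179*(163849/2) = 11498758971/2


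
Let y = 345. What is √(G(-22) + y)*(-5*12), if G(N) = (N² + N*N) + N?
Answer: -60*√1291 ≈ -2155.8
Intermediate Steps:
G(N) = N + 2*N² (G(N) = (N² + N²) + N = 2*N² + N = N + 2*N²)
√(G(-22) + y)*(-5*12) = √(-22*(1 + 2*(-22)) + 345)*(-5*12) = √(-22*(1 - 44) + 345)*(-60) = √(-22*(-43) + 345)*(-60) = √(946 + 345)*(-60) = √1291*(-60) = -60*√1291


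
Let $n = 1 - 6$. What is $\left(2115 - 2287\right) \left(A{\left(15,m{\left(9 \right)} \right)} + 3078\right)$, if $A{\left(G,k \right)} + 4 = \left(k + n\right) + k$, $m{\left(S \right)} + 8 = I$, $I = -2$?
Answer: $-524428$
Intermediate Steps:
$n = -5$ ($n = 1 - 6 = -5$)
$m{\left(S \right)} = -10$ ($m{\left(S \right)} = -8 - 2 = -10$)
$A{\left(G,k \right)} = -9 + 2 k$ ($A{\left(G,k \right)} = -4 + \left(\left(k - 5\right) + k\right) = -4 + \left(\left(-5 + k\right) + k\right) = -4 + \left(-5 + 2 k\right) = -9 + 2 k$)
$\left(2115 - 2287\right) \left(A{\left(15,m{\left(9 \right)} \right)} + 3078\right) = \left(2115 - 2287\right) \left(\left(-9 + 2 \left(-10\right)\right) + 3078\right) = - 172 \left(\left(-9 - 20\right) + 3078\right) = - 172 \left(-29 + 3078\right) = \left(-172\right) 3049 = -524428$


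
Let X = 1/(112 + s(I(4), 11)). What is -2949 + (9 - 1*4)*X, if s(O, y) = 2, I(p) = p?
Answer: -336181/114 ≈ -2949.0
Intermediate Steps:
X = 1/114 (X = 1/(112 + 2) = 1/114 ≈ 0.0087719)
-2949 + (9 - 1*4)*X = -2949 + (9 - 1*4)*(1/114) = -2949 + (9 - 4)*(1/114) = -2949 + 5*(1/114) = -2949 + 5/114 = -336181/114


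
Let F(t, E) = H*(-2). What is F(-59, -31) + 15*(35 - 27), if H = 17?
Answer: 86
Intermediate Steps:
F(t, E) = -34 (F(t, E) = 17*(-2) = -34)
F(-59, -31) + 15*(35 - 27) = -34 + 15*(35 - 27) = -34 + 15*8 = -34 + 120 = 86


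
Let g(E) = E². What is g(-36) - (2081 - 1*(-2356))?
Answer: -3141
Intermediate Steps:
g(-36) - (2081 - 1*(-2356)) = (-36)² - (2081 - 1*(-2356)) = 1296 - (2081 + 2356) = 1296 - 1*4437 = 1296 - 4437 = -3141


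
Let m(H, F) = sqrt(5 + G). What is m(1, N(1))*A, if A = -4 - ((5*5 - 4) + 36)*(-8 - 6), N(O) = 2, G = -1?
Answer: 1588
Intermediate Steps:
m(H, F) = 2 (m(H, F) = sqrt(5 - 1) = sqrt(4) = 2)
A = 794 (A = -4 - ((25 - 4) + 36)*(-14) = -4 - (21 + 36)*(-14) = -4 - 57*(-14) = -4 - 1*(-798) = -4 + 798 = 794)
m(1, N(1))*A = 2*794 = 1588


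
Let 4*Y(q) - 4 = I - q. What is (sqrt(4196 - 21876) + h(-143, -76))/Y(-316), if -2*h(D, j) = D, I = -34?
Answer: 1 + 8*I*sqrt(1105)/143 ≈ 1.0 + 1.8597*I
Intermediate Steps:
h(D, j) = -D/2
Y(q) = -15/2 - q/4 (Y(q) = 1 + (-34 - q)/4 = 1 + (-17/2 - q/4) = -15/2 - q/4)
(sqrt(4196 - 21876) + h(-143, -76))/Y(-316) = (sqrt(4196 - 21876) - 1/2*(-143))/(-15/2 - 1/4*(-316)) = (sqrt(-17680) + 143/2)/(-15/2 + 79) = (4*I*sqrt(1105) + 143/2)/(143/2) = (143/2 + 4*I*sqrt(1105))*(2/143) = 1 + 8*I*sqrt(1105)/143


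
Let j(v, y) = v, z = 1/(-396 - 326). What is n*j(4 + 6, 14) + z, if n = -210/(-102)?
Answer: 252683/12274 ≈ 20.587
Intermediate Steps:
z = -1/722 (z = 1/(-722) = -1/722 ≈ -0.0013850)
n = 35/17 (n = -210*(-1/102) = 35/17 ≈ 2.0588)
n*j(4 + 6, 14) + z = 35*(4 + 6)/17 - 1/722 = (35/17)*10 - 1/722 = 350/17 - 1/722 = 252683/12274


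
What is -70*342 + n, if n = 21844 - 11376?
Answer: -13472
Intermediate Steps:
n = 10468
-70*342 + n = -70*342 + 10468 = -23940 + 10468 = -13472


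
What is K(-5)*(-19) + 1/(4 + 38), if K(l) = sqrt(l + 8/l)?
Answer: 1/42 - 19*I*sqrt(165)/5 ≈ 0.02381 - 48.812*I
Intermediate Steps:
K(-5)*(-19) + 1/(4 + 38) = sqrt(-5 + 8/(-5))*(-19) + 1/(4 + 38) = sqrt(-5 + 8*(-1/5))*(-19) + 1/42 = sqrt(-5 - 8/5)*(-19) + 1/42 = sqrt(-33/5)*(-19) + 1/42 = (I*sqrt(165)/5)*(-19) + 1/42 = -19*I*sqrt(165)/5 + 1/42 = 1/42 - 19*I*sqrt(165)/5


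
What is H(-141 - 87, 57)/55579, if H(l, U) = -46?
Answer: -46/55579 ≈ -0.00082765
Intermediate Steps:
H(-141 - 87, 57)/55579 = -46/55579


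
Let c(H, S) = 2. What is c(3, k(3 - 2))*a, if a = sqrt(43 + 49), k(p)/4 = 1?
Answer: 4*sqrt(23) ≈ 19.183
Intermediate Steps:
k(p) = 4 (k(p) = 4*1 = 4)
a = 2*sqrt(23) (a = sqrt(92) = 2*sqrt(23) ≈ 9.5917)
c(3, k(3 - 2))*a = 2*(2*sqrt(23)) = 4*sqrt(23)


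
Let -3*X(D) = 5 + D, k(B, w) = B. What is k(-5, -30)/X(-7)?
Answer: -15/2 ≈ -7.5000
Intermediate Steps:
X(D) = -5/3 - D/3 (X(D) = -(5 + D)/3 = -5/3 - D/3)
k(-5, -30)/X(-7) = -5/(-5/3 - ⅓*(-7)) = -5/(-5/3 + 7/3) = -5/⅔ = -5*3/2 = -15/2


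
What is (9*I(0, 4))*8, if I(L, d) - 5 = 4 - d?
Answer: 360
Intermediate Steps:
I(L, d) = 9 - d (I(L, d) = 5 + (4 - d) = 9 - d)
(9*I(0, 4))*8 = (9*(9 - 1*4))*8 = (9*(9 - 4))*8 = (9*5)*8 = 45*8 = 360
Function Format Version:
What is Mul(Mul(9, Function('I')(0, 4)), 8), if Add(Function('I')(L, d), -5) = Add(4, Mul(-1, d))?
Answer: 360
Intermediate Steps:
Function('I')(L, d) = Add(9, Mul(-1, d)) (Function('I')(L, d) = Add(5, Add(4, Mul(-1, d))) = Add(9, Mul(-1, d)))
Mul(Mul(9, Function('I')(0, 4)), 8) = Mul(Mul(9, Add(9, Mul(-1, 4))), 8) = Mul(Mul(9, Add(9, -4)), 8) = Mul(Mul(9, 5), 8) = Mul(45, 8) = 360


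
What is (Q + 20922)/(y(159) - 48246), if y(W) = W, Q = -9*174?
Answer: -6452/16029 ≈ -0.40252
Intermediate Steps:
Q = -1566
(Q + 20922)/(y(159) - 48246) = (-1566 + 20922)/(159 - 48246) = 19356/(-48087) = 19356*(-1/48087) = -6452/16029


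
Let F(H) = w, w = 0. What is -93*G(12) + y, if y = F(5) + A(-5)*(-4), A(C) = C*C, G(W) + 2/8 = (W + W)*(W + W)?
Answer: -214579/4 ≈ -53645.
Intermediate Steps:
G(W) = -1/4 + 4*W**2 (G(W) = -1/4 + (W + W)*(W + W) = -1/4 + (2*W)*(2*W) = -1/4 + 4*W**2)
A(C) = C**2
F(H) = 0
y = -100 (y = 0 + (-5)**2*(-4) = 0 + 25*(-4) = 0 - 100 = -100)
-93*G(12) + y = -93*(-1/4 + 4*12**2) - 100 = -93*(-1/4 + 4*144) - 100 = -93*(-1/4 + 576) - 100 = -93*2303/4 - 100 = -214179/4 - 100 = -214579/4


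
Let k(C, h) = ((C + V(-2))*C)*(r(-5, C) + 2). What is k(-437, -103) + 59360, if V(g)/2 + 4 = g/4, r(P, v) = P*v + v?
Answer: 341137860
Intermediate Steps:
r(P, v) = v + P*v
V(g) = -8 + g/2 (V(g) = -8 + 2*(g/4) = -8 + g/2)
k(C, h) = C*(-9 + C)*(2 - 4*C) (k(C, h) = ((C + (-8 + (½)*(-2)))*C)*(C*(1 - 5) + 2) = ((C + (-8 - 1))*C)*(C*(-4) + 2) = ((C - 9)*C)*(-4*C + 2) = ((-9 + C)*C)*(2 - 4*C) = (C*(-9 + C))*(2 - 4*C) = C*(-9 + C)*(2 - 4*C))
k(-437, -103) + 59360 = 2*(-437)*(-9 - 2*(-437)² + 19*(-437)) + 59360 = 2*(-437)*(-9 - 2*190969 - 8303) + 59360 = 2*(-437)*(-9 - 381938 - 8303) + 59360 = 2*(-437)*(-390250) + 59360 = 341078500 + 59360 = 341137860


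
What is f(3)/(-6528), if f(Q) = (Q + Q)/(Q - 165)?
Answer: 1/176256 ≈ 5.6736e-6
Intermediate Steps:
f(Q) = 2*Q/(-165 + Q) (f(Q) = (2*Q)/(-165 + Q) = 2*Q/(-165 + Q))
f(3)/(-6528) = (2*3/(-165 + 3))/(-6528) = (2*3/(-162))*(-1/6528) = (2*3*(-1/162))*(-1/6528) = -1/27*(-1/6528) = 1/176256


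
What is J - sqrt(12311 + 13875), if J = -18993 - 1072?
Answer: -20065 - sqrt(26186) ≈ -20227.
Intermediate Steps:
J = -20065
J - sqrt(12311 + 13875) = -20065 - sqrt(12311 + 13875) = -20065 - sqrt(26186)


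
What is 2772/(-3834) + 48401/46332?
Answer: 1058095/3289572 ≈ 0.32165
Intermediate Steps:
2772/(-3834) + 48401/46332 = 2772*(-1/3834) + 48401*(1/46332) = -154/213 + 48401/46332 = 1058095/3289572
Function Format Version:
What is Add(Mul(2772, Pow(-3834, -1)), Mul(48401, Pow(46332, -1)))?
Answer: Rational(1058095, 3289572) ≈ 0.32165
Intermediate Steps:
Add(Mul(2772, Pow(-3834, -1)), Mul(48401, Pow(46332, -1))) = Add(Mul(2772, Rational(-1, 3834)), Mul(48401, Rational(1, 46332))) = Add(Rational(-154, 213), Rational(48401, 46332)) = Rational(1058095, 3289572)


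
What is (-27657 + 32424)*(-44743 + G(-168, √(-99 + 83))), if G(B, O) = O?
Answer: -213289881 + 19068*I ≈ -2.1329e+8 + 19068.0*I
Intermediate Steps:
(-27657 + 32424)*(-44743 + G(-168, √(-99 + 83))) = (-27657 + 32424)*(-44743 + √(-99 + 83)) = 4767*(-44743 + √(-16)) = 4767*(-44743 + 4*I) = -213289881 + 19068*I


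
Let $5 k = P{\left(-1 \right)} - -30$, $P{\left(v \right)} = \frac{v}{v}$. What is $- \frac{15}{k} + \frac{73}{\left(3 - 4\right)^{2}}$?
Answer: $\frac{2188}{31} \approx 70.581$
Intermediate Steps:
$P{\left(v \right)} = 1$
$k = \frac{31}{5}$ ($k = \frac{1 - -30}{5} = \frac{1 + 30}{5} = \frac{1}{5} \cdot 31 = \frac{31}{5} \approx 6.2$)
$- \frac{15}{k} + \frac{73}{\left(3 - 4\right)^{2}} = - \frac{15}{\frac{31}{5}} + \frac{73}{\left(3 - 4\right)^{2}} = \left(-15\right) \frac{5}{31} + \frac{73}{\left(-1\right)^{2}} = - \frac{75}{31} + \frac{73}{1} = - \frac{75}{31} + 73 \cdot 1 = - \frac{75}{31} + 73 = \frac{2188}{31}$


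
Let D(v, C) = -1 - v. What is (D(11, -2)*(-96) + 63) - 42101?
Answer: -40886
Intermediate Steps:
(D(11, -2)*(-96) + 63) - 42101 = ((-1 - 1*11)*(-96) + 63) - 42101 = ((-1 - 11)*(-96) + 63) - 42101 = (-12*(-96) + 63) - 42101 = (1152 + 63) - 42101 = 1215 - 42101 = -40886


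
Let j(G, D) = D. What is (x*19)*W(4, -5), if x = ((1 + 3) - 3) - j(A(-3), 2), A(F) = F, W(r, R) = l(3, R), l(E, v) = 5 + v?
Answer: 0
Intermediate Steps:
W(r, R) = 5 + R
x = -1 (x = ((1 + 3) - 3) - 1*2 = (4 - 3) - 2 = 1 - 2 = -1)
(x*19)*W(4, -5) = (-1*19)*(5 - 5) = -19*0 = 0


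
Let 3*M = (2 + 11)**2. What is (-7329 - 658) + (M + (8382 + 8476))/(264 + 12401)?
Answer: -303415322/37995 ≈ -7985.7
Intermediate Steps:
M = 169/3 (M = (2 + 11)**2/3 = (1/3)*13**2 = (1/3)*169 = 169/3 ≈ 56.333)
(-7329 - 658) + (M + (8382 + 8476))/(264 + 12401) = (-7329 - 658) + (169/3 + (8382 + 8476))/(264 + 12401) = -7987 + (169/3 + 16858)/12665 = -7987 + (50743/3)*(1/12665) = -7987 + 50743/37995 = -303415322/37995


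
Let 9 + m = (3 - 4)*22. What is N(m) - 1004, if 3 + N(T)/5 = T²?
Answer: 3786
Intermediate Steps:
m = -31 (m = -9 + (3 - 4)*22 = -9 - 1*22 = -9 - 22 = -31)
N(T) = -15 + 5*T²
N(m) - 1004 = (-15 + 5*(-31)²) - 1004 = (-15 + 5*961) - 1004 = (-15 + 4805) - 1004 = 4790 - 1004 = 3786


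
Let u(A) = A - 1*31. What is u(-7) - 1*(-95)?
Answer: 57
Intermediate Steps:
u(A) = -31 + A (u(A) = A - 31 = -31 + A)
u(-7) - 1*(-95) = (-31 - 7) - 1*(-95) = -38 + 95 = 57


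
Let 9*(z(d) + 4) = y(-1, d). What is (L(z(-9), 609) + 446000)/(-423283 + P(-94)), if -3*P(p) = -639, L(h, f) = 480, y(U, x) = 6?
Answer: -44648/42307 ≈ -1.0553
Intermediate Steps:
z(d) = -10/3 (z(d) = -4 + (⅑)*6 = -4 + ⅔ = -10/3)
P(p) = 213 (P(p) = -⅓*(-639) = 213)
(L(z(-9), 609) + 446000)/(-423283 + P(-94)) = (480 + 446000)/(-423283 + 213) = 446480/(-423070) = 446480*(-1/423070) = -44648/42307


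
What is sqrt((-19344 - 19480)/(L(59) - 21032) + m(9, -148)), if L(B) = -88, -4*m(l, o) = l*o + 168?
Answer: sqrt(127560345)/660 ≈ 17.113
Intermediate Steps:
m(l, o) = -42 - l*o/4 (m(l, o) = -(l*o + 168)/4 = -(168 + l*o)/4 = -42 - l*o/4)
sqrt((-19344 - 19480)/(L(59) - 21032) + m(9, -148)) = sqrt((-19344 - 19480)/(-88 - 21032) + (-42 - 1/4*9*(-148))) = sqrt(-38824/(-21120) + (-42 + 333)) = sqrt(-38824*(-1/21120) + 291) = sqrt(4853/2640 + 291) = sqrt(773093/2640) = sqrt(127560345)/660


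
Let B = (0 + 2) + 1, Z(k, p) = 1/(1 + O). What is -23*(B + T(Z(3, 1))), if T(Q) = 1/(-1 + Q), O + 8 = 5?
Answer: -161/3 ≈ -53.667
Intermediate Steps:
O = -3 (O = -8 + 5 = -3)
Z(k, p) = -½ (Z(k, p) = 1/(1 - 3) = 1/(-2) = -½)
B = 3 (B = 2 + 1 = 3)
-23*(B + T(Z(3, 1))) = -23*(3 + 1/(-1 - ½)) = -23*(3 + 1/(-3/2)) = -23*(3 - ⅔) = -23*7/3 = -161/3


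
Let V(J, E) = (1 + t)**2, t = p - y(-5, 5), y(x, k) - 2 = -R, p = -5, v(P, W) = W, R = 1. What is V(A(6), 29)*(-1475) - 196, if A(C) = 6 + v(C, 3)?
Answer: -37071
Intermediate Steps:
y(x, k) = 1 (y(x, k) = 2 - 1*1 = 2 - 1 = 1)
A(C) = 9 (A(C) = 6 + 3 = 9)
t = -6 (t = -5 - 1*1 = -5 - 1 = -6)
V(J, E) = 25 (V(J, E) = (1 - 6)**2 = (-5)**2 = 25)
V(A(6), 29)*(-1475) - 196 = 25*(-1475) - 196 = -36875 - 196 = -37071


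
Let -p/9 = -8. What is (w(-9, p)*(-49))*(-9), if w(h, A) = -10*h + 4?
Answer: 41454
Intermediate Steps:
p = 72 (p = -9*(-8) = 72)
w(h, A) = 4 - 10*h
(w(-9, p)*(-49))*(-9) = ((4 - 10*(-9))*(-49))*(-9) = ((4 + 90)*(-49))*(-9) = (94*(-49))*(-9) = -4606*(-9) = 41454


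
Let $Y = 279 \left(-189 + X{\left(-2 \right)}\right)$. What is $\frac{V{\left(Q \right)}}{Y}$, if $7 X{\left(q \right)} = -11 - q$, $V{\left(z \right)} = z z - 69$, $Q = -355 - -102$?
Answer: $- \frac{111895}{92907} \approx -1.2044$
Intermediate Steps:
$Q = -253$ ($Q = -355 + 102 = -253$)
$V{\left(z \right)} = -69 + z^{2}$ ($V{\left(z \right)} = z^{2} - 69 = -69 + z^{2}$)
$X{\left(q \right)} = - \frac{11}{7} - \frac{q}{7}$ ($X{\left(q \right)} = \frac{-11 - q}{7} = - \frac{11}{7} - \frac{q}{7}$)
$Y = - \frac{371628}{7}$ ($Y = 279 \left(-189 - \frac{9}{7}\right) = 279 \left(- \frac{1332}{7}\right) = - \frac{371628}{7} \approx -53090.0$)
$\frac{V{\left(Q \right)}}{Y} = \frac{-69 + \left(-253\right)^{2}}{- \frac{371628}{7}} = \left(-69 + 64009\right) \left(- \frac{7}{371628}\right) = 63940 \left(- \frac{7}{371628}\right) = - \frac{111895}{92907}$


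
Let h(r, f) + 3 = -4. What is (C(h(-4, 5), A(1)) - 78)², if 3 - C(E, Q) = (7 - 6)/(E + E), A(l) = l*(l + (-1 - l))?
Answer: 1100401/196 ≈ 5614.3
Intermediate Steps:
h(r, f) = -7 (h(r, f) = -3 - 4 = -7)
A(l) = -l (A(l) = l*(-1) = -l)
C(E, Q) = 3 - 1/(2*E) (C(E, Q) = 3 - (7 - 6)/(E + E) = 3 - 1/(2*E))
(C(h(-4, 5), A(1)) - 78)² = ((3 - ½/(-7)) - 78)² = ((3 - ½*(-⅐)) - 78)² = ((3 + 1/14) - 78)² = (43/14 - 78)² = (-1049/14)² = 1100401/196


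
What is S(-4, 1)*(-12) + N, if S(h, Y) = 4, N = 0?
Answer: -48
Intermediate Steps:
S(-4, 1)*(-12) + N = 4*(-12) + 0 = -48 + 0 = -48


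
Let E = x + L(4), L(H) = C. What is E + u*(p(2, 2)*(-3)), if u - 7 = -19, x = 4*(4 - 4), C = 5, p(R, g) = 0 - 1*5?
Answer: -175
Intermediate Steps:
p(R, g) = -5 (p(R, g) = 0 - 5 = -5)
L(H) = 5
x = 0 (x = 4*0 = 0)
u = -12 (u = 7 - 19 = -12)
E = 5 (E = 0 + 5 = 5)
E + u*(p(2, 2)*(-3)) = 5 - (-60)*(-3) = 5 - 12*15 = 5 - 180 = -175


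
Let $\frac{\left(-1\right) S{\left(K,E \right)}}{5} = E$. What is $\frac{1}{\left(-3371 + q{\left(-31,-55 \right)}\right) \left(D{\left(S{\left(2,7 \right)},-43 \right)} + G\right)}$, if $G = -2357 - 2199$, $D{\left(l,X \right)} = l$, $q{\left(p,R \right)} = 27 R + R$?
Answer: $\frac{1}{22546401} \approx 4.4353 \cdot 10^{-8}$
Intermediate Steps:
$S{\left(K,E \right)} = - 5 E$
$q{\left(p,R \right)} = 28 R$
$G = -4556$
$\frac{1}{\left(-3371 + q{\left(-31,-55 \right)}\right) \left(D{\left(S{\left(2,7 \right)},-43 \right)} + G\right)} = \frac{1}{\left(-3371 + 28 \left(-55\right)\right) \left(\left(-5\right) 7 - 4556\right)} = \frac{1}{\left(-3371 - 1540\right) \left(-35 - 4556\right)} = \frac{1}{\left(-4911\right) \left(-4591\right)} = \frac{1}{22546401}$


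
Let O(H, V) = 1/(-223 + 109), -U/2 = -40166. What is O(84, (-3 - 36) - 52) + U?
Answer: 9157847/114 ≈ 80332.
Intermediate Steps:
U = 80332 (U = -2*(-40166) = 80332)
O(H, V) = -1/114 (O(H, V) = 1/(-114) = -1/114)
O(84, (-3 - 36) - 52) + U = -1/114 + 80332 = 9157847/114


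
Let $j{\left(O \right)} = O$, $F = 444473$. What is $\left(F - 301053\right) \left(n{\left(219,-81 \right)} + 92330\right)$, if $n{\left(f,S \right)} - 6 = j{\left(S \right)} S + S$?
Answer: $14172190720$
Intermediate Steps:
$n{\left(f,S \right)} = 6 + S + S^{2}$ ($n{\left(f,S \right)} = 6 + \left(S S + S\right) = 6 + \left(S^{2} + S\right) = 6 + \left(S + S^{2}\right) = 6 + S + S^{2}$)
$\left(F - 301053\right) \left(n{\left(219,-81 \right)} + 92330\right) = \left(444473 - 301053\right) \left(\left(6 - 81 + \left(-81\right)^{2}\right) + 92330\right) = 143420 \left(\left(6 - 81 + 6561\right) + 92330\right) = 143420 \left(6486 + 92330\right) = 143420 \cdot 98816 = 14172190720$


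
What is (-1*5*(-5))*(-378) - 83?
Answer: -9533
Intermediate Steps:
(-1*5*(-5))*(-378) - 83 = -5*(-5)*(-378) - 83 = 25*(-378) - 83 = -9450 - 83 = -9533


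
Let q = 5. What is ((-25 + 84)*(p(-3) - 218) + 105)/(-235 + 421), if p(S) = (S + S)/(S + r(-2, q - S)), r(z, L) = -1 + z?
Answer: -6349/93 ≈ -68.269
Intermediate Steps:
p(S) = 2*S/(-3 + S) (p(S) = (S + S)/(S + (-1 - 2)) = (2*S)/(S - 3) = (2*S)/(-3 + S) = 2*S/(-3 + S))
((-25 + 84)*(p(-3) - 218) + 105)/(-235 + 421) = ((-25 + 84)*(2*(-3)/(-3 - 3) - 218) + 105)/(-235 + 421) = (59*(2*(-3)/(-6) - 218) + 105)/186 = (59*(2*(-3)*(-⅙) - 218) + 105)*(1/186) = (59*(1 - 218) + 105)*(1/186) = (59*(-217) + 105)*(1/186) = (-12803 + 105)*(1/186) = -12698*1/186 = -6349/93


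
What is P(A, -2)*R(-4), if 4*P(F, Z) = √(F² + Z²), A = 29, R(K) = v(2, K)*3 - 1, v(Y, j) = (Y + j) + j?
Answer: -247*√5/4 ≈ -138.08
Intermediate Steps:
v(Y, j) = Y + 2*j
R(K) = 5 + 6*K (R(K) = (2 + 2*K)*3 - 1 = (6 + 6*K) - 1 = 5 + 6*K)
P(F, Z) = √(F² + Z²)/4
P(A, -2)*R(-4) = (√(29² + (-2)²)/4)*(5 + 6*(-4)) = (√(841 + 4)/4)*(5 - 24) = (√845/4)*(-19) = ((13*√5)/4)*(-19) = (13*√5/4)*(-19) = -247*√5/4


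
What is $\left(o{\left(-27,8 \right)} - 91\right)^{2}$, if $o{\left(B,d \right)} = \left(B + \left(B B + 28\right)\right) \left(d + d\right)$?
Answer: $134304921$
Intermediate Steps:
$o{\left(B,d \right)} = 2 d \left(28 + B + B^{2}\right)$ ($o{\left(B,d \right)} = \left(B + \left(B^{2} + 28\right)\right) 2 d = \left(B + \left(28 + B^{2}\right)\right) 2 d = \left(28 + B + B^{2}\right) 2 d = 2 d \left(28 + B + B^{2}\right)$)
$\left(o{\left(-27,8 \right)} - 91\right)^{2} = \left(2 \cdot 8 \left(28 - 27 + \left(-27\right)^{2}\right) - 91\right)^{2} = \left(2 \cdot 8 \left(28 - 27 + 729\right) - 91\right)^{2} = \left(2 \cdot 8 \cdot 730 - 91\right)^{2} = \left(11680 - 91\right)^{2} = 11589^{2} = 134304921$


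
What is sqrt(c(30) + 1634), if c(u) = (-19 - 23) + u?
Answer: sqrt(1622) ≈ 40.274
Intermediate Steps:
c(u) = -42 + u
sqrt(c(30) + 1634) = sqrt((-42 + 30) + 1634) = sqrt(-12 + 1634) = sqrt(1622)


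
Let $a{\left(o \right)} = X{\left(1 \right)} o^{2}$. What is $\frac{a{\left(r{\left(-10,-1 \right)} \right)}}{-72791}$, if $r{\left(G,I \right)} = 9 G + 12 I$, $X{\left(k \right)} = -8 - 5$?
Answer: $\frac{135252}{72791} \approx 1.8581$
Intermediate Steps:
$X{\left(k \right)} = -13$
$a{\left(o \right)} = - 13 o^{2}$
$\frac{a{\left(r{\left(-10,-1 \right)} \right)}}{-72791} = \frac{\left(-13\right) \left(9 \left(-10\right) + 12 \left(-1\right)\right)^{2}}{-72791} = - 13 \left(-90 - 12\right)^{2} \left(- \frac{1}{72791}\right) = - 13 \left(-102\right)^{2} \left(- \frac{1}{72791}\right) = \left(-13\right) 10404 \left(- \frac{1}{72791}\right) = \left(-135252\right) \left(- \frac{1}{72791}\right) = \frac{135252}{72791}$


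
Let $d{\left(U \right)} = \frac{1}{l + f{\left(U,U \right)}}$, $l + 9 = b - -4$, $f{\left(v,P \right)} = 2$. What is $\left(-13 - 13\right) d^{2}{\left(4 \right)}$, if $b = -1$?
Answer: $- \frac{13}{8} \approx -1.625$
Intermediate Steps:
$l = -6$ ($l = -9 - -3 = -9 + \left(-1 + 4\right) = -9 + 3 = -6$)
$d{\left(U \right)} = - \frac{1}{4}$ ($d{\left(U \right)} = \frac{1}{-6 + 2} = \frac{1}{-4} = - \frac{1}{4}$)
$\left(-13 - 13\right) d^{2}{\left(4 \right)} = \left(-13 - 13\right) \left(- \frac{1}{4}\right)^{2} = \left(-26\right) \frac{1}{16} = - \frac{13}{8}$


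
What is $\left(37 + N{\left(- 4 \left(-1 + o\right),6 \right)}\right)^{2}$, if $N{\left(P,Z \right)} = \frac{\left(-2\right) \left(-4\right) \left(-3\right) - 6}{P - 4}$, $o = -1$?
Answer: $\frac{3481}{4} \approx 870.25$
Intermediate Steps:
$N{\left(P,Z \right)} = - \frac{30}{-4 + P}$ ($N{\left(P,Z \right)} = \frac{8 \left(-3\right) - 6}{-4 + P} = \frac{-24 - 6}{-4 + P} = - \frac{30}{-4 + P}$)
$\left(37 + N{\left(- 4 \left(-1 + o\right),6 \right)}\right)^{2} = \left(37 - \frac{30}{-4 - 4 \left(-1 - 1\right)}\right)^{2} = \left(37 - \frac{30}{-4 - -8}\right)^{2} = \left(37 - \frac{30}{-4 + 8}\right)^{2} = \left(37 - \frac{30}{4}\right)^{2} = \left(37 - \frac{15}{2}\right)^{2} = \left(\frac{59}{2}\right)^{2} = \frac{3481}{4}$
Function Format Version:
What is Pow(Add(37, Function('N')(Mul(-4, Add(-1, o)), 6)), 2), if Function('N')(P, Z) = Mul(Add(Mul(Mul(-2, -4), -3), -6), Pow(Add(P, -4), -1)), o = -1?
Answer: Rational(3481, 4) ≈ 870.25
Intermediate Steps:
Function('N')(P, Z) = Mul(-30, Pow(Add(-4, P), -1)) (Function('N')(P, Z) = Mul(Add(Mul(8, -3), -6), Pow(Add(-4, P), -1)) = Mul(Add(-24, -6), Pow(Add(-4, P), -1)) = Mul(-30, Pow(Add(-4, P), -1)))
Pow(Add(37, Function('N')(Mul(-4, Add(-1, o)), 6)), 2) = Pow(Add(37, Mul(-30, Pow(Add(-4, Mul(-4, Add(-1, -1))), -1))), 2) = Pow(Add(37, Mul(-30, Pow(Add(-4, Mul(-4, -2)), -1))), 2) = Pow(Add(37, Mul(-30, Pow(Add(-4, 8), -1))), 2) = Pow(Add(37, Mul(-30, Pow(4, -1))), 2) = Pow(Add(37, Mul(-30, Rational(1, 4))), 2) = Pow(Add(37, Rational(-15, 2)), 2) = Pow(Rational(59, 2), 2) = Rational(3481, 4)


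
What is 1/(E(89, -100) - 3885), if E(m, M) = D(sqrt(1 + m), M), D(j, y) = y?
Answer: -1/3985 ≈ -0.00025094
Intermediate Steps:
E(m, M) = M
1/(E(89, -100) - 3885) = 1/(-100 - 3885) = 1/(-3985) = -1/3985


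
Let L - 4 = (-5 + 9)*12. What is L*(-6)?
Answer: -312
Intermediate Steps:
L = 52 (L = 4 + (-5 + 9)*12 = 4 + 4*12 = 4 + 48 = 52)
L*(-6) = 52*(-6) = -312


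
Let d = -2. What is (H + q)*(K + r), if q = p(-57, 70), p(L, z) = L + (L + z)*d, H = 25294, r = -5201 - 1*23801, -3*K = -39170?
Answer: -1205993396/3 ≈ -4.0200e+8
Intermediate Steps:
K = 39170/3 (K = -⅓*(-39170) = 39170/3 ≈ 13057.)
r = -29002 (r = -5201 - 23801 = -29002)
p(L, z) = -L - 2*z (p(L, z) = L + (L + z)*(-2) = L + (-2*L - 2*z) = -L - 2*z)
q = -83 (q = -1*(-57) - 2*70 = 57 - 140 = -83)
(H + q)*(K + r) = (25294 - 83)*(39170/3 - 29002) = 25211*(-47836/3) = -1205993396/3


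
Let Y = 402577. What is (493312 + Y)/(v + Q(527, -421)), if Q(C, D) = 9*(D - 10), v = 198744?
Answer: 895889/194865 ≈ 4.5975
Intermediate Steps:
Q(C, D) = -90 + 9*D (Q(C, D) = 9*(-10 + D) = -90 + 9*D)
(493312 + Y)/(v + Q(527, -421)) = (493312 + 402577)/(198744 + (-90 + 9*(-421))) = 895889/(198744 + (-90 - 3789)) = 895889/(198744 - 3879) = 895889/194865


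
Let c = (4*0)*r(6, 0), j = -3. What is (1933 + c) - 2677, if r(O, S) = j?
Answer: -744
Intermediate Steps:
r(O, S) = -3
c = 0 (c = (4*0)*(-3) = 0*(-3) = 0)
(1933 + c) - 2677 = (1933 + 0) - 2677 = 1933 - 2677 = -744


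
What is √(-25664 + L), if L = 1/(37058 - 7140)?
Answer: 3*I*√2552389517202/29918 ≈ 160.2*I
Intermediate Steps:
L = 1/29918 ≈ 3.3425e-5
√(-25664 + L) = √(-25664 + 1/29918) = √(-767815551/29918) = 3*I*√2552389517202/29918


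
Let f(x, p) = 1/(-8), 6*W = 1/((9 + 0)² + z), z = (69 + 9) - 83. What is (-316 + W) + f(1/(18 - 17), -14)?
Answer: -18019/57 ≈ -316.12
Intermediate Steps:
z = -5 (z = 78 - 83 = -5)
W = 1/456 (W = 1/(6*((9 + 0)² - 5)) = 1/(6*(9² - 5)) = 1/(6*(81 - 5)) = (⅙)/76 = (⅙)*(1/76) = 1/456 ≈ 0.0021930)
f(x, p) = -⅛
(-316 + W) + f(1/(18 - 17), -14) = (-316 + 1/456) - ⅛ = -144095/456 - ⅛ = -18019/57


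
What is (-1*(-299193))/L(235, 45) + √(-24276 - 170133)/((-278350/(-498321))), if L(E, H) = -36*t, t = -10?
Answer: 99731/120 + 1494963*I*√21601/278350 ≈ 831.09 + 789.36*I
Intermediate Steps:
L(E, H) = 360 (L(E, H) = -36*(-10) = 360)
(-1*(-299193))/L(235, 45) + √(-24276 - 170133)/((-278350/(-498321))) = -1*(-299193)/360 + √(-24276 - 170133)/((-278350/(-498321))) = 299193*(1/360) + √(-194409)/((-278350*(-1/498321))) = 99731/120 + (3*I*√21601)/(278350/498321) = 99731/120 + (3*I*√21601)*(498321/278350) = 99731/120 + 1494963*I*√21601/278350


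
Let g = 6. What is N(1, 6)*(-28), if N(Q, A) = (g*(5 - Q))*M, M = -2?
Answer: 1344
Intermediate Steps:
N(Q, A) = -60 + 12*Q (N(Q, A) = (6*(5 - Q))*(-2) = (30 - 6*Q)*(-2) = -60 + 12*Q)
N(1, 6)*(-28) = (-60 + 12*1)*(-28) = (-60 + 12)*(-28) = -48*(-28) = 1344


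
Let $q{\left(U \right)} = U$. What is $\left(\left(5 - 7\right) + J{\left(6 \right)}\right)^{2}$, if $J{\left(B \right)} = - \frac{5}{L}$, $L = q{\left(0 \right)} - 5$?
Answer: $1$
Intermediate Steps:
$L = -5$ ($L = 0 - 5 = -5$)
$J{\left(B \right)} = 1$ ($J{\left(B \right)} = - \frac{5}{-5} = \left(-5\right) \left(- \frac{1}{5}\right) = 1$)
$\left(\left(5 - 7\right) + J{\left(6 \right)}\right)^{2} = \left(\left(5 - 7\right) + 1\right)^{2} = \left(-2 + 1\right)^{2} = \left(-1\right)^{2} = 1$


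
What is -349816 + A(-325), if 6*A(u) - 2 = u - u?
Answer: -1049447/3 ≈ -3.4982e+5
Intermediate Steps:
A(u) = 1/3 (A(u) = 1/3 + (u - u)/6 = 1/3 + (1/6)*0 = 1/3 + 0 = 1/3)
-349816 + A(-325) = -349816 + 1/3 = -1049447/3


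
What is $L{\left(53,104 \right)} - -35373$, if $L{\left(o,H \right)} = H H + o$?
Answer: $46242$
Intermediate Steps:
$L{\left(o,H \right)} = o + H^{2}$ ($L{\left(o,H \right)} = H^{2} + o = o + H^{2}$)
$L{\left(53,104 \right)} - -35373 = \left(53 + 104^{2}\right) - -35373 = \left(53 + 10816\right) + 35373 = 10869 + 35373 = 46242$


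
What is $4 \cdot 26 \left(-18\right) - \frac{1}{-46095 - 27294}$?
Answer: $- \frac{137384207}{73389} \approx -1872.0$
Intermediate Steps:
$4 \cdot 26 \left(-18\right) - \frac{1}{-46095 - 27294} = 104 \left(-18\right) - \frac{1}{-73389} = -1872 - - \frac{1}{73389} = -1872 + \frac{1}{73389} = - \frac{137384207}{73389}$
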